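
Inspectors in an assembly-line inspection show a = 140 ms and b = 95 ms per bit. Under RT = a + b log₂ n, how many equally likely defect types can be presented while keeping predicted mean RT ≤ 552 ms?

Set 140 + 95·log₂ n ≤ 552 → log₂ n ≤ (552 − 140)/95 = 4.3368.
So n ≤ 2^4.3368 = 20.208; the largest integer n is 20.

20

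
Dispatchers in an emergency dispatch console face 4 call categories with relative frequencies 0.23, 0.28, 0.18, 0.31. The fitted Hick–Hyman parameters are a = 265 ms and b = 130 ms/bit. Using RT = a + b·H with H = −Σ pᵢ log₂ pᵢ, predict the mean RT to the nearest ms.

H = 0.23·log₂(1/0.23) + 0.28·log₂(1/0.28) + 0.18·log₂(1/0.18) + 0.31·log₂(1/0.31) = 1.9710 bits.
RT = 265 + 130 × 1.9710 = 521.23 ms.

521 ms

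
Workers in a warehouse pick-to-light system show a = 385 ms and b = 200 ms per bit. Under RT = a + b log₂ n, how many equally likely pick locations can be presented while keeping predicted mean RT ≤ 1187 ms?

16

Set 385 + 200·log₂ n ≤ 1187 → log₂ n ≤ (1187 − 385)/200 = 4.0100.
So n ≤ 2^4.0100 = 16.111; the largest integer n is 16.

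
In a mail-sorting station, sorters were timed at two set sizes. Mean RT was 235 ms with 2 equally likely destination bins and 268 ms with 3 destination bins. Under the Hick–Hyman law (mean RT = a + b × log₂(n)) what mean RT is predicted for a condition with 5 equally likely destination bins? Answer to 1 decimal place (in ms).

With log₂ n on the abscissa the relation is linear; from the two conditions:
  b = (268 − 235) / (log₂ 3 − log₂ 2) = 33 / (1.5850 − 1) = 56.414 ms/bit
  a = 235 − 56.414 × 1 = 178.586 ms
Then RT(5) = 178.586 + 56.414 × log₂ 5 = 178.586 + 56.414 × 2.3219 ≈ 309.575 ms.

309.6 ms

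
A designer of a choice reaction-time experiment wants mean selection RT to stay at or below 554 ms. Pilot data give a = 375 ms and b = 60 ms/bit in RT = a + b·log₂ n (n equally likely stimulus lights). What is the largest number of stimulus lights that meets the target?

Information budget: (554 − 375)/60 = 2.9833 bits, so n ≤ 2^2.9833 = 7.908 → at most 7.

7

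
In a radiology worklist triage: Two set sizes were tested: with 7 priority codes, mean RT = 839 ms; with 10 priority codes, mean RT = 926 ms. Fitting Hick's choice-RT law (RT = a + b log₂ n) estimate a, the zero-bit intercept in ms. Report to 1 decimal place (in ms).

364.4 ms

b = (RT₂ − RT₁)/(log₂ n₂ − log₂ n₁) = (926 − 839)/(3.3219 − 2.8074) = 169.072 ms/bit.
a = RT₁ − b·log₂ n₁ = 839 − 169.072 × 2.8074 = 364.354 ms.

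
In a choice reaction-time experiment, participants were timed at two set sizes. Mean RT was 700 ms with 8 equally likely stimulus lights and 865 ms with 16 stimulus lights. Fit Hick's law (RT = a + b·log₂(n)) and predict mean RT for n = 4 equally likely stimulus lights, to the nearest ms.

535 ms

Fit slope and intercept:
  b = (865 − 700) / (log₂ 16 − log₂ 8) = 165 / (4 − 3) = 165 ms/bit
  a = 700 − 165 × 3 = 205 ms
Then RT(4) = 205 + 165 × log₂ 4 = 205 + 165 × 2 ≈ 535.000 ms.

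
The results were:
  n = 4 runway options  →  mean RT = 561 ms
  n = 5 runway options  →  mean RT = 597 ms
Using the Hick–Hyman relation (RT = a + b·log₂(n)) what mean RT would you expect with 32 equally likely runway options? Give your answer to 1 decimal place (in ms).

896.5 ms

With log₂ n on the abscissa the relation is linear; from the two conditions:
  b = (597 − 561) / (log₂ 5 − log₂ 4) = 36 / (2.3219 − 2) = 111.826 ms/bit
  a = 561 − 111.826 × 2 = 337.348 ms
Then RT(32) = 337.348 + 111.826 × log₂ 32 = 337.348 + 111.826 × 5 ≈ 896.479 ms.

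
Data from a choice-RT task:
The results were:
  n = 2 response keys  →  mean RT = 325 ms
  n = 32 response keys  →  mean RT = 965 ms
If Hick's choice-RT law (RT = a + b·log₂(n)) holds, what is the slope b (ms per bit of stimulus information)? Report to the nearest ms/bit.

160 ms/bit

b = (RT₂ − RT₁)/(log₂ n₂ − log₂ n₁) = (965 − 325)/(5 − 1) = 160 ms/bit.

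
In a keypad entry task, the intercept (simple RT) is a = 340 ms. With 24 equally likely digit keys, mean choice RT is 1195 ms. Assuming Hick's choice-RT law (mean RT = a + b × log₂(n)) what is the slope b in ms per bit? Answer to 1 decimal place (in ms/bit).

b = (1195 − 340) / log₂(24) = 855 / 4.5850 = 186.479 ms/bit.

186.5 ms/bit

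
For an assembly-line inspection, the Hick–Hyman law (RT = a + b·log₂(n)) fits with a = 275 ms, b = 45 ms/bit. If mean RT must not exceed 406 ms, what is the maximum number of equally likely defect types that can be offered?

7

Set 275 + 45·log₂ n ≤ 406 → log₂ n ≤ (406 − 275)/45 = 2.9111.
So n ≤ 2^2.9111 = 7.522; the largest integer n is 7.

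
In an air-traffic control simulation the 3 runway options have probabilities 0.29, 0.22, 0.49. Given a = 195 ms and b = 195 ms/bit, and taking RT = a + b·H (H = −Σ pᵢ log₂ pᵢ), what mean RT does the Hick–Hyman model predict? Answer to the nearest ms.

488 ms

H = 0.29·log₂(1/0.29) + 0.22·log₂(1/0.22) + 0.49·log₂(1/0.49) = 1.5028 bits.
RT = 195 + 195 × 1.5028 = 488.04 ms.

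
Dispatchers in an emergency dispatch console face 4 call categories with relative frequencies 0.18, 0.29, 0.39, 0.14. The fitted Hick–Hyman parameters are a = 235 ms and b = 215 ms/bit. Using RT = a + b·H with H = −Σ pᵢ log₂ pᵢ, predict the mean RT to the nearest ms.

Entropy contributions −pᵢ log₂ pᵢ: 0.4453, 0.5179, 0.5298, 0.3971; sum H = 1.8901 bits.
RT = a + bH = 235 + 215·1.8901 = 641.38 ms.

641 ms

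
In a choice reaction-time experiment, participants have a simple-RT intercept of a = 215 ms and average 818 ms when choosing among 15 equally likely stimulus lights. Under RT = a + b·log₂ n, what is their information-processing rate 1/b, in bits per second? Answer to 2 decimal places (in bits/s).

6.48 bits/s

b = (818 − 215)/log₂ 15 = 603/3.9069 = 154.343 ms per bit = 0.15434 s/bit; the reciprocal is 6.479 bits/s.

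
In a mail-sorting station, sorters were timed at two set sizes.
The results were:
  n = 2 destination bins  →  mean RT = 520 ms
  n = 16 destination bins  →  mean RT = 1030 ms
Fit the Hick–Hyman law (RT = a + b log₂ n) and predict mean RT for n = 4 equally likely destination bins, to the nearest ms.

690 ms

RT is linear in log₂ n, so two points fix the line:
  b = (1030 − 520) / (log₂ 16 − log₂ 2) = 510 / (4 − 1) = 170 ms/bit
  a = 520 − 170 × 1 = 350 ms
Then RT(4) = 350 + 170 × log₂ 4 = 350 + 170 × 2 ≈ 690.000 ms.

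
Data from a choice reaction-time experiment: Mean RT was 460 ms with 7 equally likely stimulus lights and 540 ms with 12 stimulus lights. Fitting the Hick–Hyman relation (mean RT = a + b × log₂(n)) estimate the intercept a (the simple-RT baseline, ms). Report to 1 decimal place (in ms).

Slope: b = (540 − 460) / (log₂ 12 − log₂ 7) = 80/0.7776 = 102.880 ms/bit.
a = RT₁ − b·log₂ n₁ = 460 − 102.880 × 2.8074 = 171.180 ms.

171.2 ms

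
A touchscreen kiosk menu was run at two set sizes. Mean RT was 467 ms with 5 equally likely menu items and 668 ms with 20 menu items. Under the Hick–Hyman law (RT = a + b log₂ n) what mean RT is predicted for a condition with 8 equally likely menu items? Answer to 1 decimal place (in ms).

Solve the two-equation system in a and b:
  b = (668 − 467) / (log₂ 20 − log₂ 5) = 201 / (4.3219 − 2.3219) = 100.500 ms/bit
  a = 467 − 100.500 × 2.3219 = 233.646 ms
Then RT(8) = 233.646 + 100.500 × log₂ 8 = 233.646 + 100.500 × 3 ≈ 535.146 ms.

535.1 ms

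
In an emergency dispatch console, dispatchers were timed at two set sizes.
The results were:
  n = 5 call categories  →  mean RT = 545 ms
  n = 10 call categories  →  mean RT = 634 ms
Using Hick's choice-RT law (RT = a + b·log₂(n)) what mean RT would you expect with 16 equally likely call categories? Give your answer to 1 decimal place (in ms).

Fit slope and intercept:
  b = (634 − 545) / (log₂ 10 − log₂ 5) = 89 / (3.3219 − 2.3219) = 89.000 ms/bit
  a = 545 − 89.000 × 2.3219 = 338.348 ms
Then RT(16) = 338.348 + 89.000 × log₂ 16 = 338.348 + 89.000 × 4 ≈ 694.348 ms.

694.3 ms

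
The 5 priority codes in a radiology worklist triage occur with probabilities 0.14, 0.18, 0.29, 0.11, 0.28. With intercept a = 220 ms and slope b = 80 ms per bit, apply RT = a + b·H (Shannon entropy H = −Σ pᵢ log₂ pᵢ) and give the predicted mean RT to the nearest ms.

H = 0.14·log₂(1/0.14) + 0.18·log₂(1/0.18) + 0.29·log₂(1/0.29) + 0.11·log₂(1/0.11) + 0.28·log₂(1/0.28) = 2.2248 bits.
RT = 220 + 80 × 2.2248 = 397.99 ms.

398 ms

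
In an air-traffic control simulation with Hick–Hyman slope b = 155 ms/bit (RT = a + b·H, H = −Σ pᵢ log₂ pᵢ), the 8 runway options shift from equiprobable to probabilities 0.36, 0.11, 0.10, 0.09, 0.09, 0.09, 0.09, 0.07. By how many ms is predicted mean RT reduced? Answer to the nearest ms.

Equiprobable entropy H₀ = log₂ 8 = 3.0000 bits.
Skewed entropy H = −Σ pᵢ log₂ pᵢ = 2.7323 bits.
ΔRT = b·(H₀ − H) = 155 × 0.2677 = 41.50 ms.

41 ms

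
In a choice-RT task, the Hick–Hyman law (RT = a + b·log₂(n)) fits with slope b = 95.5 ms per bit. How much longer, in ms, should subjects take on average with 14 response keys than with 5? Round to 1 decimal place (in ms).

141.9 ms

ΔRT = (a + b log₂ n₂) − (a + b log₂ n₁) = b·(log₂ n₂ − log₂ n₁).
log₂(14) − log₂(5) = 3.8074 − 2.3219 = 1.4854.
ΔRT = 95.5 × 1.4854 = 141.858 ms.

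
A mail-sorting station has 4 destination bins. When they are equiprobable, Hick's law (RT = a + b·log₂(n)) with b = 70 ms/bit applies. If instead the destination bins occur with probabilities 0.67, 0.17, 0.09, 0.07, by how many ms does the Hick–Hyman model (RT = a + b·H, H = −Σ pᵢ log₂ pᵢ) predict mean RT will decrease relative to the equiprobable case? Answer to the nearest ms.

42 ms

Equiprobable entropy H₀ = log₂ 4 = 2.0000 bits.
Skewed entropy H = −Σ pᵢ log₂ pᵢ = 1.4029 bits.
ΔRT = b·(H₀ − H) = 70 × 0.5971 = 41.80 ms.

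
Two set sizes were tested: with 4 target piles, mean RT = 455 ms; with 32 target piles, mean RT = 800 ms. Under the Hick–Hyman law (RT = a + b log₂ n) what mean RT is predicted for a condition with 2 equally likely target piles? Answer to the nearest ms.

Solve the two-equation system in a and b:
  b = (800 − 455) / (log₂ 32 − log₂ 4) = 345 / (5 − 2) = 115 ms/bit
  a = 455 − 115 × 2 = 225 ms
Then RT(2) = 225 + 115 × log₂ 2 = 225 + 115 × 1 ≈ 340.000 ms.

340 ms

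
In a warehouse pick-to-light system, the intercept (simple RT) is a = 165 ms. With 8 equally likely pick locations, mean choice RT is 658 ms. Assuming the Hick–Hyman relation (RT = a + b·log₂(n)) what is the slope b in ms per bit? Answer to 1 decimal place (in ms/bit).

b = (658 − 165) / log₂(8) = 493 / 3 = 164.333 ms/bit.

164.3 ms/bit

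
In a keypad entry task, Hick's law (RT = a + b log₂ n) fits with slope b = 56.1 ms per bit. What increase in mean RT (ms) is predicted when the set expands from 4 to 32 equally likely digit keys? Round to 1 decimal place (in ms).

168.3 ms

Only the slope matters, since a is common to both: ΔRT = b·log₂(n₂/n₁).
log₂(32) − log₂(4) = log₂(32/4) = log₂(8) = 3.
ΔRT = 56.1 × 3.0000 = 168.300 ms.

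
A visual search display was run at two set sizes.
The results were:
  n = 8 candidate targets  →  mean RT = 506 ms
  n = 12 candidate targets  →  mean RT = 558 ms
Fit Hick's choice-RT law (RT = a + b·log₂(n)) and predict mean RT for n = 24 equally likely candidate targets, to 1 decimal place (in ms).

646.9 ms

Fit slope and intercept:
  b = (558 − 506) / (log₂ 12 − log₂ 8) = 52 / (3.5850 − 3) = 88.895 ms/bit
  a = 506 − 88.895 × 3 = 239.316 ms
Then RT(24) = 239.316 + 88.895 × log₂ 24 = 239.316 + 88.895 × 4.5850 ≈ 646.895 ms.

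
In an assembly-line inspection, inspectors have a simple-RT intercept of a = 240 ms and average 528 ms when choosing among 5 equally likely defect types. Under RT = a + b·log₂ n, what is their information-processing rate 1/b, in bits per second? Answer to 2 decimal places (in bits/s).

8.06 bits/s

Choice component = 528 − 240 = 288 ms over log₂(5) = 2.3219 bits.
b = 288 / 2.3219 = 124.035 ms/bit, so 1/b = 8.062 bits/s.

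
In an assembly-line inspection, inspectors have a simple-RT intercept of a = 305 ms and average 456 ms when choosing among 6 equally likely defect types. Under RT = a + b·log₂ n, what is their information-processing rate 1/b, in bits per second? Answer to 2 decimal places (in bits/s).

b = (456 − 305)/log₂ 6 = 151/2.5850 = 58.415 ms per bit = 0.05841 s/bit; the reciprocal is 17.119 bits/s.

17.12 bits/s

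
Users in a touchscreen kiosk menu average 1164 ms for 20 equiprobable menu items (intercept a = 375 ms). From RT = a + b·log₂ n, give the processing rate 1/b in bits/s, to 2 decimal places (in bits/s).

5.48 bits/s

Choice component = 1164 − 375 = 789 ms over log₂(20) = 4.3219 bits.
b = 789 / 4.3219 = 182.557 ms/bit, so 1/b = 5.478 bits/s.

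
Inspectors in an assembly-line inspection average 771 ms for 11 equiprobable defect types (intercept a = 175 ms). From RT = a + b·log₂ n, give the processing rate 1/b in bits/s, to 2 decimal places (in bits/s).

b = (771 − 175)/log₂ 11 = 596/3.4594 = 172.283 ms per bit = 0.17228 s/bit; the reciprocal is 5.804 bits/s.

5.80 bits/s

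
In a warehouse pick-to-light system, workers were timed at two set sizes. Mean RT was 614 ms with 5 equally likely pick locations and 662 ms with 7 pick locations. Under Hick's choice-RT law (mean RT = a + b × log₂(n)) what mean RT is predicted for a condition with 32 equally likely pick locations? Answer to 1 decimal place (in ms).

RT is linear in log₂ n, so two points fix the line:
  b = (662 − 614) / (log₂ 7 − log₂ 5) = 48 / (2.8074 − 2.3219) = 98.882 ms/bit
  a = 614 − 98.882 × 2.3219 = 384.403 ms
Then RT(32) = 384.403 + 98.882 × log₂ 32 = 384.403 + 98.882 × 5 ≈ 878.813 ms.

878.8 ms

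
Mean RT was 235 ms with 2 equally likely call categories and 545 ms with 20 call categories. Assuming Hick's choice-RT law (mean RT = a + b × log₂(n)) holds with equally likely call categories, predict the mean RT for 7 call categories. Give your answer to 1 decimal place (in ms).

403.7 ms

RT is linear in log₂ n, so two points fix the line:
  b = (545 − 235) / (log₂ 20 − log₂ 2) = 310 / (4.3219 − 1) = 93.319 ms/bit
  a = 235 − 93.319 × 1 = 141.681 ms
Then RT(7) = 141.681 + 93.319 × log₂ 7 = 141.681 + 93.319 × 2.8074 ≈ 403.661 ms.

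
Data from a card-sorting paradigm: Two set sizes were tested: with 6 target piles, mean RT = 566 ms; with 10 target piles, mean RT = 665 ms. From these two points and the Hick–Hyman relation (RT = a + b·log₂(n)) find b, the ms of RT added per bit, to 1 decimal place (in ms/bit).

134.3 ms/bit

b = (RT₂ − RT₁)/(log₂ n₂ − log₂ n₁) = (665 − 566)/(3.3219 − 2.5850) = 134.335 ms/bit.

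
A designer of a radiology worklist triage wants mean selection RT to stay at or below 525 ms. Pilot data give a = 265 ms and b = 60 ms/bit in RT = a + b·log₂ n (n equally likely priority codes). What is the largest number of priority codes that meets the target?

Information budget: (525 − 265)/60 = 4.3333 bits, so n ≤ 2^4.3333 = 20.159 → at most 20.

20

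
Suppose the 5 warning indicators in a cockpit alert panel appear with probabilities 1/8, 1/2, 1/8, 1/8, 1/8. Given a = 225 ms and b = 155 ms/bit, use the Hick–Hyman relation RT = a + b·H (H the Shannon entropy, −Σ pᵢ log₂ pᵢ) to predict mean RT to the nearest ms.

H = −Σ pᵢ log₂ pᵢ = 0.125·3 + 0.5·1 + 0.125·3 + 0.125·3 + 0.125·3 = 2.000 bits.
RT = 225 + 155 × 2.000 = 535.00 ms.

535 ms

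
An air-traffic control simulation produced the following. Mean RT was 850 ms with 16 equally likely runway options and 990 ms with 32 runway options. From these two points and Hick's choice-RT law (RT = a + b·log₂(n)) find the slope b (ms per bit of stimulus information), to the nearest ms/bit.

b = (RT₂ − RT₁)/(log₂ n₂ − log₂ n₁) = (990 − 850)/(5 − 4) = 140 ms/bit.

140 ms/bit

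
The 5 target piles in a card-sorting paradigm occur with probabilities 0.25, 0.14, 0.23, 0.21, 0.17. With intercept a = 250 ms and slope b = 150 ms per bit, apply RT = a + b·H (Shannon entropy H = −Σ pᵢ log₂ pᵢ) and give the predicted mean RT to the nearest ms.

594 ms

H = 0.25·log₂(1/0.25) + 0.14·log₂(1/0.14) + 0.23·log₂(1/0.23) + 0.21·log₂(1/0.21) + 0.17·log₂(1/0.17) = 2.2922 bits.
RT = 250 + 150 × 2.2922 = 593.83 ms.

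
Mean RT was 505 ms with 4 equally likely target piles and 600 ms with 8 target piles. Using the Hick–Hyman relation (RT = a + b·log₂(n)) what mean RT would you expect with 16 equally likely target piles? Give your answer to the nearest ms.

With log₂ n on the abscissa the relation is linear; from the two conditions:
  b = (600 − 505) / (log₂ 8 − log₂ 4) = 95 / (3 − 2) = 95 ms/bit
  a = 505 − 95 × 2 = 315 ms
Then RT(16) = 315 + 95 × log₂ 16 = 315 + 95 × 4 ≈ 695.000 ms.

695 ms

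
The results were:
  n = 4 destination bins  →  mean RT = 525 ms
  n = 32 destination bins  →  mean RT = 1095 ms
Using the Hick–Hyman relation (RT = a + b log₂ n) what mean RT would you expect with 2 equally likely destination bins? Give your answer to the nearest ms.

Solve the two-equation system in a and b:
  b = (1095 − 525) / (log₂ 32 − log₂ 4) = 570 / (5 − 2) = 190 ms/bit
  a = 525 − 190 × 2 = 145 ms
Then RT(2) = 145 + 190 × log₂ 2 = 145 + 190 × 1 ≈ 335.000 ms.

335 ms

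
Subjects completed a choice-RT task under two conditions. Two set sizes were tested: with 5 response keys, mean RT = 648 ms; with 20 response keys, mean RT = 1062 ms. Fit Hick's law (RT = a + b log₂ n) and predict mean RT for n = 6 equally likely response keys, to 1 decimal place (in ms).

Fit slope and intercept:
  b = (1062 − 648) / (log₂ 20 − log₂ 5) = 414 / (4.3219 − 2.3219) = 207.000 ms/bit
  a = 648 − 207.000 × 2.3219 = 167.361 ms
Then RT(6) = 167.361 + 207.000 × log₂ 6 = 167.361 + 207.000 × 2.5850 ≈ 702.448 ms.

702.4 ms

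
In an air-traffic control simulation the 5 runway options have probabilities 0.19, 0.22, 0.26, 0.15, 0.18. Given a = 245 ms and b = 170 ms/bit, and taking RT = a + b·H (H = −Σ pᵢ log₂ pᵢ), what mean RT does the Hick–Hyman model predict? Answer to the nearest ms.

Entropy contributions −pᵢ log₂ pᵢ: 0.4552, 0.4806, 0.5053, 0.4105, 0.4453; sum H = 2.2969 bits.
RT = a + bH = 245 + 170·2.2969 = 635.48 ms.

635 ms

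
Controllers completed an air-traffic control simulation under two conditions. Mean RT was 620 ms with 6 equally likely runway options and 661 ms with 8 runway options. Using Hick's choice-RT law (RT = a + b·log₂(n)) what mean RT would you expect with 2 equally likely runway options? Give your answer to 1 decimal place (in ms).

With log₂ n on the abscissa the relation is linear; from the two conditions:
  b = (661 − 620) / (log₂ 8 − log₂ 6) = 41 / (3 − 2.5850) = 98.786 ms/bit
  a = 620 − 98.786 × 2.5850 = 364.641 ms
Then RT(2) = 364.641 + 98.786 × log₂ 2 = 364.641 + 98.786 × 1 ≈ 463.427 ms.

463.4 ms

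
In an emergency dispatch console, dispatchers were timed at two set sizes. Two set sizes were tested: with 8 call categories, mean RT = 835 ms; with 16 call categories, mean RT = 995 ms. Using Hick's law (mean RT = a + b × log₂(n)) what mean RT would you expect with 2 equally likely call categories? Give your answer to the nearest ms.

515 ms

Solve the two-equation system in a and b:
  b = (995 − 835) / (log₂ 16 − log₂ 8) = 160 / (4 − 3) = 160 ms/bit
  a = 835 − 160 × 3 = 355 ms
Then RT(2) = 355 + 160 × log₂ 2 = 355 + 160 × 1 ≈ 515.000 ms.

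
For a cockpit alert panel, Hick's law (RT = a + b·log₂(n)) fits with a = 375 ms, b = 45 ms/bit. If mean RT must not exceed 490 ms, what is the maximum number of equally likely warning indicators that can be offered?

5

45·log₂ n ≤ 490 − 375 = 115, giving log₂ n ≤ 2.5556 and n ≤ 5.879. The largest whole number is 5.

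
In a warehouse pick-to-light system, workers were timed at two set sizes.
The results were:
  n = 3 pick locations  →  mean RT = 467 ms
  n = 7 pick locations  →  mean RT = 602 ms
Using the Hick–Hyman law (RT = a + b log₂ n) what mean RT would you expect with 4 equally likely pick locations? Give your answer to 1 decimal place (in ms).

RT is linear in log₂ n, so two points fix the line:
  b = (602 − 467) / (log₂ 7 − log₂ 3) = 135 / (2.8074 − 1.5850) = 110.439 ms/bit
  a = 467 − 110.439 × 1.5850 = 291.958 ms
Then RT(4) = 291.958 + 110.439 × log₂ 4 = 291.958 + 110.439 × 2 ≈ 512.836 ms.

512.8 ms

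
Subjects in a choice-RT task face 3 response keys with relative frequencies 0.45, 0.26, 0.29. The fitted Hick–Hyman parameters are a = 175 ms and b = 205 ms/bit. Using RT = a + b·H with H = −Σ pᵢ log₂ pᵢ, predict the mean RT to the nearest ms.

491 ms

H = 0.45·log₂(1/0.45) + 0.26·log₂(1/0.26) + 0.29·log₂(1/0.29) = 1.5416 bits.
RT = 175 + 205 × 1.5416 = 491.03 ms.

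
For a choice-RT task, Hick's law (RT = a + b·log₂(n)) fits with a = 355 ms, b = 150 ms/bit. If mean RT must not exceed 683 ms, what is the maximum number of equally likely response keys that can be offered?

Set 355 + 150·log₂ n ≤ 683 → log₂ n ≤ (683 − 355)/150 = 2.1867.
So n ≤ 2^2.1867 = 4.553; the largest integer n is 4.

4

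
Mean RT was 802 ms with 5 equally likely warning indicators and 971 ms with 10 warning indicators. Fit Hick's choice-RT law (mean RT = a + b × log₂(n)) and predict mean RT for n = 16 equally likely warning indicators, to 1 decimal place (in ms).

RT is linear in log₂ n, so two points fix the line:
  b = (971 − 802) / (log₂ 10 − log₂ 5) = 169 / (3.3219 − 2.3219) = 169.000 ms/bit
  a = 802 − 169.000 × 2.3219 = 409.594 ms
Then RT(16) = 409.594 + 169.000 × log₂ 16 = 409.594 + 169.000 × 4 ≈ 1085.594 ms.

1085.6 ms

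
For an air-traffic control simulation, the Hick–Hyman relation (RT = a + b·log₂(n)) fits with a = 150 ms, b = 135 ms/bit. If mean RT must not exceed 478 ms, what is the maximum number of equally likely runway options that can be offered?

5

Information budget: (478 − 150)/135 = 2.4296 bits, so n ≤ 2^2.4296 = 5.388 → at most 5.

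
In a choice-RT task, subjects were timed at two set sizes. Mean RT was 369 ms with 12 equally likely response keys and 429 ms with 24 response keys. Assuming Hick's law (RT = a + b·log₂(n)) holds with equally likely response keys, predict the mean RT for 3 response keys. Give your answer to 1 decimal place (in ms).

249.0 ms

RT is linear in log₂ n, so two points fix the line:
  b = (429 − 369) / (log₂ 24 − log₂ 12) = 60 / (4.5850 − 3.5850) = 60.000 ms/bit
  a = 369 − 60.000 × 3.5850 = 153.902 ms
Then RT(3) = 153.902 + 60.000 × log₂ 3 = 153.902 + 60.000 × 1.5850 ≈ 249.000 ms.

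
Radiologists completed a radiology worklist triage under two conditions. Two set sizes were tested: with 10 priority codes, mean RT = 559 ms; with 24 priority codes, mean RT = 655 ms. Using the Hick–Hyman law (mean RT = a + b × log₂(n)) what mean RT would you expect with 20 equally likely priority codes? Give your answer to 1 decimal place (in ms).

RT is linear in log₂ n, so two points fix the line:
  b = (655 − 559) / (log₂ 24 − log₂ 10) = 96 / (4.5850 − 3.3219) = 76.007 ms/bit
  a = 559 − 76.007 × 3.3219 = 306.509 ms
Then RT(20) = 306.509 + 76.007 × log₂ 20 = 306.509 + 76.007 × 4.3219 ≈ 635.007 ms.

635.0 ms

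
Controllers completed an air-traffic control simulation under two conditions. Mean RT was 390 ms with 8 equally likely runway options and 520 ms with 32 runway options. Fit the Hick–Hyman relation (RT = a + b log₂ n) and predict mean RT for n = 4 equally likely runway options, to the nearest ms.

RT is linear in log₂ n, so two points fix the line:
  b = (520 − 390) / (log₂ 32 − log₂ 8) = 130 / (5 − 3) = 65 ms/bit
  a = 390 − 65 × 3 = 195 ms
Then RT(4) = 195 + 65 × log₂ 4 = 195 + 65 × 2 ≈ 325.000 ms.

325 ms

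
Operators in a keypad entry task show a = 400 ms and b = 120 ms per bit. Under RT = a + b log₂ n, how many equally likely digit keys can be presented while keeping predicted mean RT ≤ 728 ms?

Information budget: (728 − 400)/120 = 2.7333 bits, so n ≤ 2^2.7333 = 6.650 → at most 6.

6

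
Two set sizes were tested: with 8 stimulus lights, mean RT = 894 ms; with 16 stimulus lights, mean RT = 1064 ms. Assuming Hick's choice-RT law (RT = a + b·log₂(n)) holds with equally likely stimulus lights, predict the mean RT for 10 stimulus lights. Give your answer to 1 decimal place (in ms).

Solve the two-equation system in a and b:
  b = (1064 − 894) / (log₂ 16 − log₂ 8) = 170 / (4 − 3) = 170.000 ms/bit
  a = 894 − 170.000 × 3 = 384.000 ms
Then RT(10) = 384.000 + 170.000 × log₂ 10 = 384.000 + 170.000 × 3.3219 ≈ 948.728 ms.

948.7 ms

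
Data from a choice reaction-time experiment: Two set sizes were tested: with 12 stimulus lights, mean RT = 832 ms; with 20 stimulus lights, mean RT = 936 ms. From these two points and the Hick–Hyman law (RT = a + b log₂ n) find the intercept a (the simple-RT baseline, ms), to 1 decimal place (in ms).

326.1 ms

b = (RT₂ − RT₁)/(log₂ n₂ − log₂ n₁) = (936 − 832)/(4.3219 − 3.5850) = 141.119 ms/bit.
Intercept: a = 832 − 141.119·log₂(12) = 326.093 ms.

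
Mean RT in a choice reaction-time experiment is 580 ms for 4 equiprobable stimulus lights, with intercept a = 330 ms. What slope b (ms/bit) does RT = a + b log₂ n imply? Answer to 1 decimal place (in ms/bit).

125.0 ms/bit

log₂(4) = 2 bits.
b = (RT − a)/log₂ n = (580 − 330) / 2 = 125.000 ms/bit.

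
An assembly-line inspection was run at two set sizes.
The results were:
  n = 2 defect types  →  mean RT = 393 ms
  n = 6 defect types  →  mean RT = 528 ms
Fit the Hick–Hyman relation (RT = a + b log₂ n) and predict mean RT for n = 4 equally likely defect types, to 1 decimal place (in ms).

478.2 ms

Fit slope and intercept:
  b = (528 − 393) / (log₂ 6 − log₂ 2) = 135 / (2.5850 − 1) = 85.176 ms/bit
  a = 393 − 85.176 × 1 = 307.824 ms
Then RT(4) = 307.824 + 85.176 × log₂ 4 = 307.824 + 85.176 × 2 ≈ 478.176 ms.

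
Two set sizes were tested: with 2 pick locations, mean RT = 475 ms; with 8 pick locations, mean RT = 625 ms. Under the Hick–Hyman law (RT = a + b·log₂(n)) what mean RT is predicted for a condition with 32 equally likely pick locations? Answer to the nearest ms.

Solve the two-equation system in a and b:
  b = (625 − 475) / (log₂ 8 − log₂ 2) = 150 / (3 − 1) = 75 ms/bit
  a = 475 − 75 × 1 = 400 ms
Then RT(32) = 400 + 75 × log₂ 32 = 400 + 75 × 5 ≈ 775.000 ms.

775 ms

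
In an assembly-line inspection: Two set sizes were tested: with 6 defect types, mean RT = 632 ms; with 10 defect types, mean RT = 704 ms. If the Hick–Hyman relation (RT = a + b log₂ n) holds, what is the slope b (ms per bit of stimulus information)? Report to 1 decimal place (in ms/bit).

97.7 ms/bit

Slope: b = (704 − 632) / (log₂ 10 − log₂ 6) = 72/0.7370 = 97.698 ms/bit.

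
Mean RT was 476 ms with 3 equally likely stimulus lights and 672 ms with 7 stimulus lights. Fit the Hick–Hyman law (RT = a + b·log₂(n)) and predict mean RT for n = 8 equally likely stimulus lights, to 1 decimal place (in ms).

Solve the two-equation system in a and b:
  b = (672 − 476) / (log₂ 7 − log₂ 3) = 196 / (2.8074 − 1.5850) = 160.341 ms/bit
  a = 476 − 160.341 × 1.5850 = 221.865 ms
Then RT(8) = 221.865 + 160.341 × log₂ 8 = 221.865 + 160.341 × 3 ≈ 702.889 ms.

702.9 ms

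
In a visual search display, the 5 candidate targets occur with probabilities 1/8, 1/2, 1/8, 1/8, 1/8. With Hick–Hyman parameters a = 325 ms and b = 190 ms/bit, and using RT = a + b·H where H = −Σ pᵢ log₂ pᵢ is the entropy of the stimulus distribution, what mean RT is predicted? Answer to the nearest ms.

705 ms

H = −Σ pᵢ log₂ pᵢ = 0.125·3 + 0.5·1 + 0.125·3 + 0.125·3 + 0.125·3 = 2.000 bits.
RT = 325 + 190 × 2.000 = 705.00 ms.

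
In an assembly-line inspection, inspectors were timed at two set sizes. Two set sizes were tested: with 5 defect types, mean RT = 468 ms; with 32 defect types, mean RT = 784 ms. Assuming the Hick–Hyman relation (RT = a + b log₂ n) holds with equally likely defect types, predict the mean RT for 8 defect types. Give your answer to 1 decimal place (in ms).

RT is linear in log₂ n, so two points fix the line:
  b = (784 − 468) / (log₂ 32 − log₂ 5) = 316 / (5 − 2.3219) = 117.995 ms/bit
  a = 468 − 117.995 × 2.3219 = 194.023 ms
Then RT(8) = 194.023 + 117.995 × log₂ 8 = 194.023 + 117.995 × 3 ≈ 548.009 ms.

548.0 ms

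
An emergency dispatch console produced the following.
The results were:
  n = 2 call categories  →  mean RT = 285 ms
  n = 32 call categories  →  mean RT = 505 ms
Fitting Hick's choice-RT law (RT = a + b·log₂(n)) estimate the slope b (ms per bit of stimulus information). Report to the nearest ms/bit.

55 ms/bit

b = (RT₂ − RT₁)/(log₂ n₂ − log₂ n₁) = (505 − 285)/(5 − 1) = 55 ms/bit.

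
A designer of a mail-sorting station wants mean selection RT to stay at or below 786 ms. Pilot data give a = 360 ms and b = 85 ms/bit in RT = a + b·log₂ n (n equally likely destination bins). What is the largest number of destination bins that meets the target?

32

Set 360 + 85·log₂ n ≤ 786 → log₂ n ≤ (786 − 360)/85 = 5.0118.
So n ≤ 2^5.0118 = 32.262; the largest integer n is 32.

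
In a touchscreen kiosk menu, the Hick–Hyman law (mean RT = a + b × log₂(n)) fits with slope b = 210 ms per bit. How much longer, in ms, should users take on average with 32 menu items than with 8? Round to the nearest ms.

420 ms

The intercept a cancels: ΔRT = b·(log₂ n₂ − log₂ n₁) = b·log₂(n₂/n₁).
log₂(32) − log₂(8) = log₂(32/8) = log₂(4) = 2.
ΔRT = 210 × 2.0000 = 420.000 ms.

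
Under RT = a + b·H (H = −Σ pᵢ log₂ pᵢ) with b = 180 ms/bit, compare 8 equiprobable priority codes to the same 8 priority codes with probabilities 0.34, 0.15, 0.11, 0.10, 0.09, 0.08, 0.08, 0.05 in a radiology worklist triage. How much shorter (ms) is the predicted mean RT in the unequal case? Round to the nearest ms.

48 ms

Equiprobable entropy H₀ = log₂ 8 = 3.0000 bits.
Skewed entropy H = −Σ pᵢ log₂ pᵢ = 2.7340 bits.
ΔRT = b·(H₀ − H) = 180 × 0.2660 = 47.89 ms.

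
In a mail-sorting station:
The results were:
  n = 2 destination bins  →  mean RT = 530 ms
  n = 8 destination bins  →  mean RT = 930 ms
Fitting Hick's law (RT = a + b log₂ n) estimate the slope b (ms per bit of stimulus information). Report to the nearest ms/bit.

Slope: b = (930 − 530) / (log₂ 8 − log₂ 2) = 400/2.0000 = 200 ms/bit.

200 ms/bit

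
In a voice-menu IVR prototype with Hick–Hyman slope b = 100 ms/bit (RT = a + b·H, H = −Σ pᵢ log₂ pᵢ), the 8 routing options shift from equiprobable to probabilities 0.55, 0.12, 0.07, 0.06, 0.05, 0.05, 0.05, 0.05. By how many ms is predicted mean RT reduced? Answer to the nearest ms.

78 ms

The RT saving is b·ΔH. Equiprobable H₀ = log₂(8) = 3.0000 bits; with the given probabilities H = 2.2179 bits.
b·(H₀ − H) = 100 × (3.0000 − 2.2179) = 78.21 ms.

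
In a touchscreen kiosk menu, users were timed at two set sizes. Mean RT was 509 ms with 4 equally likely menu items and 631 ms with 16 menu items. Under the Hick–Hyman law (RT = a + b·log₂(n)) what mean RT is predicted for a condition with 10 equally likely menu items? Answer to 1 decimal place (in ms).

Fit slope and intercept:
  b = (631 − 509) / (log₂ 16 − log₂ 4) = 122 / (4 − 2) = 61.000 ms/bit
  a = 509 − 61.000 × 2 = 387.000 ms
Then RT(10) = 387.000 + 61.000 × log₂ 10 = 387.000 + 61.000 × 3.3219 ≈ 589.638 ms.

589.6 ms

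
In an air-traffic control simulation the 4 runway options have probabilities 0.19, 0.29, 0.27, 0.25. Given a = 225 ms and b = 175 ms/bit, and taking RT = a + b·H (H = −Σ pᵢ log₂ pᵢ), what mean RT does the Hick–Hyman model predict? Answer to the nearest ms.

572 ms

Entropy contributions −pᵢ log₂ pᵢ: 0.4552, 0.5179, 0.5100, 0.5000; sum H = 1.9832 bits.
RT = a + bH = 225 + 175·1.9832 = 572.05 ms.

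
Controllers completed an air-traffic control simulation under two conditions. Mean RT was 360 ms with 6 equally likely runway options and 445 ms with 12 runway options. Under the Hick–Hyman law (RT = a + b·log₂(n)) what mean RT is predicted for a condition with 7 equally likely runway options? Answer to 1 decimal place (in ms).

378.9 ms

Solve the two-equation system in a and b:
  b = (445 − 360) / (log₂ 12 − log₂ 6) = 85 / (3.5850 − 2.5850) = 85.000 ms/bit
  a = 360 − 85.000 × 2.5850 = 140.278 ms
Then RT(7) = 140.278 + 85.000 × log₂ 7 = 140.278 + 85.000 × 2.8074 ≈ 378.903 ms.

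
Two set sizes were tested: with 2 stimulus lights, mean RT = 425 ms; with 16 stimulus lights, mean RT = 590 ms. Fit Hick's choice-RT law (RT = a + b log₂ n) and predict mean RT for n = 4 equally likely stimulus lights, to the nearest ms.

480 ms

With log₂ n on the abscissa the relation is linear; from the two conditions:
  b = (590 − 425) / (log₂ 16 − log₂ 2) = 165 / (4 − 1) = 55 ms/bit
  a = 425 − 55 × 1 = 370 ms
Then RT(4) = 370 + 55 × log₂ 4 = 370 + 55 × 2 ≈ 480.000 ms.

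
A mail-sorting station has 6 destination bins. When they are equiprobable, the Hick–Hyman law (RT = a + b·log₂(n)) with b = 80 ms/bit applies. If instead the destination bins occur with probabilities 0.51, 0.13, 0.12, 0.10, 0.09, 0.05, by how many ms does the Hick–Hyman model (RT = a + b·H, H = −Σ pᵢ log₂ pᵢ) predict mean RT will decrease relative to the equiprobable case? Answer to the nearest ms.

The RT saving is b·ΔH. Equiprobable H₀ = log₂(6) = 2.5850 bits; with the given probabilities H = 2.1061 bits.
b·(H₀ − H) = 80 × (2.5850 − 2.1061) = 38.31 ms.

38 ms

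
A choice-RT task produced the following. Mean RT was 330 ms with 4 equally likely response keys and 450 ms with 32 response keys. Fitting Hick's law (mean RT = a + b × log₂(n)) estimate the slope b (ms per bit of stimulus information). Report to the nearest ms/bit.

40 ms/bit

Slope: b = (450 − 330) / (log₂ 32 − log₂ 4) = 120/3.0000 = 40 ms/bit.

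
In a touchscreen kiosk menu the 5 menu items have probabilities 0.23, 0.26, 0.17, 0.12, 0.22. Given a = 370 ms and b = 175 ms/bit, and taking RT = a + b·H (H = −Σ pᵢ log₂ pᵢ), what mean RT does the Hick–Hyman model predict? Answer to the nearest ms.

768 ms

Entropy contributions −pᵢ log₂ pᵢ: 0.4877, 0.5053, 0.4346, 0.3671, 0.4806; sum H = 2.2752 bits.
RT = a + bH = 370 + 175·2.2752 = 768.16 ms.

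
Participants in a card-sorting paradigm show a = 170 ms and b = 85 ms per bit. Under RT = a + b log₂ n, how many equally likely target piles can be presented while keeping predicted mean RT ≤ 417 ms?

85·log₂ n ≤ 417 − 170 = 247, giving log₂ n ≤ 2.9059 and n ≤ 7.495. The largest whole number is 7.

7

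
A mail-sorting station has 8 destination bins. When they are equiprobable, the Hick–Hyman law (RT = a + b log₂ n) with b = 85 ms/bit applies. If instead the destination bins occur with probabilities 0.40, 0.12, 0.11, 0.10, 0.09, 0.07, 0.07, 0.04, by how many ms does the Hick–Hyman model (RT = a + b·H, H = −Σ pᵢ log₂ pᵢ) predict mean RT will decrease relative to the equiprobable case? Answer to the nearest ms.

33 ms

The RT saving is b·ΔH. Equiprobable H₀ = log₂(8) = 3.0000 bits; with the given probabilities H = 2.6138 bits.
b·(H₀ − H) = 85 × (3.0000 − 2.6138) = 32.82 ms.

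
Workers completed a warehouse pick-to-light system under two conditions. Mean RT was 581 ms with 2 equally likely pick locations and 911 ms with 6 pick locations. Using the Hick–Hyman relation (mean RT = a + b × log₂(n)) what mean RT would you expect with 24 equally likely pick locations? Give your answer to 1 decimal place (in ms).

1327.4 ms

Fit slope and intercept:
  b = (911 − 581) / (log₂ 6 − log₂ 2) = 330 / (2.5850 − 1) = 208.207 ms/bit
  a = 581 − 208.207 × 1 = 372.793 ms
Then RT(24) = 372.793 + 208.207 × log₂ 24 = 372.793 + 208.207 × 4.5850 ≈ 1327.414 ms.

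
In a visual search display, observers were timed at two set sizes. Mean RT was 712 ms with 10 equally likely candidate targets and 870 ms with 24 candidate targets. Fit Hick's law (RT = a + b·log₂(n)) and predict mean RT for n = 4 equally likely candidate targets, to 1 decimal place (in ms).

Solve the two-equation system in a and b:
  b = (870 − 712) / (log₂ 24 − log₂ 10) = 158 / (4.5850 − 3.3219) = 125.096 ms/bit
  a = 712 − 125.096 × 3.3219 = 296.442 ms
Then RT(4) = 296.442 + 125.096 × log₂ 4 = 296.442 + 125.096 × 2 ≈ 546.633 ms.

546.6 ms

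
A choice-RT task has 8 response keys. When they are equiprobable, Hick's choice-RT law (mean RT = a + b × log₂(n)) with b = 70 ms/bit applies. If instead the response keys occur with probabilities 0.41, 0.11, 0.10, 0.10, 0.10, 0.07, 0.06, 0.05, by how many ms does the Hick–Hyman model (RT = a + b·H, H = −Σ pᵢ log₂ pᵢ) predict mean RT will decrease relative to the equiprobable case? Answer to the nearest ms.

28 ms

Equiprobable entropy H₀ = log₂ 8 = 3.0000 bits.
Skewed entropy H = −Σ pᵢ log₂ pᵢ = 2.6024 bits.
ΔRT = b·(H₀ − H) = 70 × 0.3976 = 27.83 ms.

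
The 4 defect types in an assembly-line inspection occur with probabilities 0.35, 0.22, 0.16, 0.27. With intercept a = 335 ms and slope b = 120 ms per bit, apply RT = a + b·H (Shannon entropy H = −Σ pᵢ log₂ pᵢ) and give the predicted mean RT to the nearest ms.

H = 0.35·log₂(1/0.35) + 0.22·log₂(1/0.22) + 0.16·log₂(1/0.16) + 0.27·log₂(1/0.27) = 1.9437 bits.
RT = 335 + 120 × 1.9437 = 568.25 ms.

568 ms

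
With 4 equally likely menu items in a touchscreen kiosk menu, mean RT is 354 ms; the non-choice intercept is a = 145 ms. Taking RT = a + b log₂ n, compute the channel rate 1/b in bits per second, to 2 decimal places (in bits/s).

9.57 bits/s

b = (354 − 145)/log₂ 4 = 209/2 = 104.500 ms per bit = 0.10450 s/bit; the reciprocal is 9.569 bits/s.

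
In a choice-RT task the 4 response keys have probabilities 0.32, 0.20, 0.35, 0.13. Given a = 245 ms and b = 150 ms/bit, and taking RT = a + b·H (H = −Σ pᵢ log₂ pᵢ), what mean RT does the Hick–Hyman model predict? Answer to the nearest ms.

530 ms

Entropy contributions −pᵢ log₂ pᵢ: 0.5260, 0.4644, 0.5301, 0.3826; sum H = 1.9032 bits.
RT = a + bH = 245 + 150·1.9032 = 530.47 ms.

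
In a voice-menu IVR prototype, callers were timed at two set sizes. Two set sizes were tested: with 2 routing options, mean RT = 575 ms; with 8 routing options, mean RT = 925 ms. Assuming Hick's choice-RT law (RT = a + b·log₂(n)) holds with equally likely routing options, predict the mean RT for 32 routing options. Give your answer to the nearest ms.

1275 ms

Fit slope and intercept:
  b = (925 − 575) / (log₂ 8 − log₂ 2) = 350 / (3 − 1) = 175 ms/bit
  a = 575 − 175 × 1 = 400 ms
Then RT(32) = 400 + 175 × log₂ 32 = 400 + 175 × 5 ≈ 1275.000 ms.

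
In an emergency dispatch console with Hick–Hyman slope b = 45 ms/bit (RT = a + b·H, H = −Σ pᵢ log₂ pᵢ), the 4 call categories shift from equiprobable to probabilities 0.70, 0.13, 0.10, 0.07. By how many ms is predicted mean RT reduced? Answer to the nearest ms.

30 ms

The RT saving is b·ΔH. Equiprobable H₀ = log₂(4) = 2.0000 bits; with the given probabilities H = 1.3436 bits.
b·(H₀ − H) = 45 × (2.0000 − 1.3436) = 29.54 ms.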